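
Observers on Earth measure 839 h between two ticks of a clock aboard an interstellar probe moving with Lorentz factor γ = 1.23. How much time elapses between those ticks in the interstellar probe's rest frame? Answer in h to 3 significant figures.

γ = 1.23 (given)
Proper time: τ₀ = Δt/γ = 839/1.23 = 682 h

τ₀ ≈ 682 h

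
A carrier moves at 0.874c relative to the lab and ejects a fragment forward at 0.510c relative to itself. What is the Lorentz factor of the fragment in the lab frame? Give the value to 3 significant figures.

γ ≈ 3.46

u_lab = (0.510 + 0.874)/(1 + 0.510×0.874) = 1.384/1.44574 = 0.957295
γ = 1/√(1 − 0.957295²) = 3.46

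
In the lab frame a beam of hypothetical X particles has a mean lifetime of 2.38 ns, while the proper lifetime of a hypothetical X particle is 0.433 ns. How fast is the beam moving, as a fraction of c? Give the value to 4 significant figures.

β ≈ 0.9833

γ = Δt/τ₀ = 2.38/0.433 = 5.49654
β = √(1 − 1/γ²) = √(1 − 1/5.49654²) = 0.9833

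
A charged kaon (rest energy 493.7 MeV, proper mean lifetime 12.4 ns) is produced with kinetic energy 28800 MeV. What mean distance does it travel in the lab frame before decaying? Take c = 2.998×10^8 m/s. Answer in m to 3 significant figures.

d ≈ 221 m

γ = 1 + K/(m₀c²) = 1 + 28800/493.7 = 59.335
β = √(1 − 1/γ²) = 0.99986
Dilated lifetime: γτ₀ = 59.335 × 12.4 ns = 735.75 ns
d = βc·γτ₀ = 0.99986 × (2.998×10^8 m/s) × 7.3575×10^-7 s = 221 m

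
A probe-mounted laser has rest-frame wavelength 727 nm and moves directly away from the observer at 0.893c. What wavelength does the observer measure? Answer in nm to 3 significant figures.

Relativistic Doppler: λ_obs = λ_src √((1+β)/(1−β))
= 727 × √(1.8930/0.10700) = 727 × 4.2061 = 3060 nm

λ_obs ≈ 3060 nm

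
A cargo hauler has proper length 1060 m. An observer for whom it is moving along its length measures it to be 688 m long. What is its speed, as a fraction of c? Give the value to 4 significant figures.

β ≈ 0.7607

γ = L₀/L = 1060/688 = 1.54070
β = √(1 − 1/γ²) = 0.7607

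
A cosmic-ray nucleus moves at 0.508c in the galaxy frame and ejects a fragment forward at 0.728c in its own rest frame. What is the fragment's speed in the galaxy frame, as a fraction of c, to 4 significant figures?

u ≈ 0.9023c

Compose boost 2: (0.728 + 0.508)/(1 + 0.728×0.508) = 1.236/1.36982 = 0.9023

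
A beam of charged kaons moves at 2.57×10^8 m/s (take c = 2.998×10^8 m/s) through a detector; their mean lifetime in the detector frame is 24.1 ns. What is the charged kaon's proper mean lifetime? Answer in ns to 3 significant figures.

β = v/c = 2.57×10^8 / 2.998×10^8 = 0.85724
γ = 1/√(1 − 0.85724²) = 1.9420
Proper time: τ₀ = Δt/γ = 24.1/1.9420 = 12.4 ns

τ₀ ≈ 12.4 ns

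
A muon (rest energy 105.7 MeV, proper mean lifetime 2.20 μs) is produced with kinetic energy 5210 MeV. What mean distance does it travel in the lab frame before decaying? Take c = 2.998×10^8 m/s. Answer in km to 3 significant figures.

d ≈ 33.2 km

γ = 1 + K/(m₀c²) = 1 + 5210/105.7 = 50.290
β = √(1 − 1/γ²) = 0.99980
Dilated lifetime: γτ₀ = 50.290 × 2.20 μs = 110.64 μs
d = βc·γτ₀ = 0.99980 × (2.998×10^8 m/s) × 0.00011064 s = 33.2 km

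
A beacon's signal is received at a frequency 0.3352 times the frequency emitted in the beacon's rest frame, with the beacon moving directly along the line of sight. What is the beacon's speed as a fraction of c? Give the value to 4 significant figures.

f_obs/f_src = √((1−β)/(1+β)) = 0.3352  ⇒  (1−β)/(1+β) = 0.112359
β = |1 − D²|/(1 + D²) = |1 − 0.112359|/(1 + 0.112359) = 0.7980

β ≈ 0.7980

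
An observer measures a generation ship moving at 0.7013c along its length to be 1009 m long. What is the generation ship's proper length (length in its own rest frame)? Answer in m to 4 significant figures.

L₀ ≈ 1415 m

γ = 1/√(1 − 0.7013²) = 1.40279
L₀ = γL = 1.40279 × 1009 = 1415 m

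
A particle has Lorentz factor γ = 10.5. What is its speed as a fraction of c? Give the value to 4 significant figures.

β = √(1 − 1/γ²) = √(1 − 1/10.5²) = √(0.990930) = 0.9955

β ≈ 0.9955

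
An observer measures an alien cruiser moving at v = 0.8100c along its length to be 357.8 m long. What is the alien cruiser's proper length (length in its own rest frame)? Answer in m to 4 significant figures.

γ = 1/√(1 − 0.8100²) = 1.70523
L₀ = γL = 1.70523 × 357.8 = 610.1 m

L₀ ≈ 610.1 m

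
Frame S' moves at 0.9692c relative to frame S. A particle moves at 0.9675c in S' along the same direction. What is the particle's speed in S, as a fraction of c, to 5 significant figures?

u ≈ 0.99948c

Relativistic velocity addition: u = (u' + v)/(1 + u'v/c²)
= (0.9675 + 0.9692)/(1 + 0.9675×0.9692) = 1.9367/1.937701 = 0.99948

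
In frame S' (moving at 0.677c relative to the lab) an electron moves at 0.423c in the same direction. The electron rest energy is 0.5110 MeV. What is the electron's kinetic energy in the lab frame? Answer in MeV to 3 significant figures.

K ≈ 0.475 MeV

u_lab = (0.423 + 0.677)/(1 + 0.423×0.677) = 0.855119
γ = 1/√(1 − 0.855119²) = 1.9289
K = (γ − 1)m₀c² = (1.9289 − 1) × 0.5110 = 0.92889 × 0.5110 = 0.475 MeV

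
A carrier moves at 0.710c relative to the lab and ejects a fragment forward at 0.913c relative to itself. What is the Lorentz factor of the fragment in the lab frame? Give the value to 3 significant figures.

γ ≈ 5.74

u_lab = (0.913 + 0.710)/(1 + 0.913×0.710) = 1.623/1.64823 = 0.984693
γ = 1/√(1 − 0.984693²) = 5.74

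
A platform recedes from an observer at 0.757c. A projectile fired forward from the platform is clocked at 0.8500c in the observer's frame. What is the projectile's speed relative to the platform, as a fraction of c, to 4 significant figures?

u' ≈ 0.2608c

Inverse velocity addition: u' = (u − v)/(1 − uv/c²)
= (0.8500 − 0.757)/(1 − 0.8500×0.757) = 0.09300/0.356550 = 0.2608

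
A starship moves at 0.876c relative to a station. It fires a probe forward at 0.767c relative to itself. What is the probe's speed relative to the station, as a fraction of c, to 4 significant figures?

u ≈ 0.9827c

Relativistic velocity addition: u = (u' + v)/(1 + u'v/c²)
= (0.767 + 0.876)/(1 + 0.767×0.876) = 1.643/1.67189 = 0.9827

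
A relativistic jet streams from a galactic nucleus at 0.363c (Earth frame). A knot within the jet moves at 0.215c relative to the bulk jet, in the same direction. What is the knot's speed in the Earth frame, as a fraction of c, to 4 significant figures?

Relativistic velocity addition: u = (u' + v)/(1 + u'v/c²)
= (0.215 + 0.363)/(1 + 0.215×0.363) = 0.5780/1.07804 = 0.5362

u ≈ 0.5362c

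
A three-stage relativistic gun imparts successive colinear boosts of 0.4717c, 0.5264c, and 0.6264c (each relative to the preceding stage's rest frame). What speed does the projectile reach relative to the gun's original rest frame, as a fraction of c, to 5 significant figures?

Compose boost 2: (0.5264 + 0.4717)/(1 + 0.5264×0.4717) = 0.99810/1.248303 = 0.7995656
Compose boost 3: (0.6264 + 0.7995656)/(1 + 0.6264×0.7995656) = 1.425966/1.500848 = 0.95011

u ≈ 0.95011c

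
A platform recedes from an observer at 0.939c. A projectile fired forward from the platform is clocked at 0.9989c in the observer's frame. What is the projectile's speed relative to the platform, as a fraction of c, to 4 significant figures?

u' ≈ 0.9656c

Inverse velocity addition: u' = (u − v)/(1 − uv/c²)
= (0.9989 − 0.939)/(1 − 0.9989×0.939) = 0.05990/0.0620329 = 0.9656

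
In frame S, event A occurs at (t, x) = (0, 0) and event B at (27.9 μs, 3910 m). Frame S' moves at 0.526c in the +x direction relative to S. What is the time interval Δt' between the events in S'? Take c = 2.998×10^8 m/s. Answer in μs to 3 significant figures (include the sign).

γ = 1/√(1 − 0.526²) = 1.1758
Δt' = γ(Δt − vΔx/c²) = 1.1758 × (27.9 μs − 0.526×3910 m / (2.998×10^8 m/s))
= 1.1758 × (21.040 μs) = 24.7 μs

Δt' ≈ 24.7 μs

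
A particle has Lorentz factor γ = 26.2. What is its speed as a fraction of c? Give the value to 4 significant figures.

β = √(1 − 1/γ²) = √(1 − 1/26.2²) = √(0.998543) = 0.9993

β ≈ 0.9993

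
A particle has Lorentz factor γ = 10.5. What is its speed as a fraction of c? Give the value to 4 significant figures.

β = √(1 − 1/γ²) = √(1 − 1/10.5²) = √(0.990930) = 0.9955

β ≈ 0.9955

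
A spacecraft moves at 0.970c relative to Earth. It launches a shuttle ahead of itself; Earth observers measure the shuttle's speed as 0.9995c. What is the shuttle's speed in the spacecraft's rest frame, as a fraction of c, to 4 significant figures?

u' ≈ 0.9677c

Inverse velocity addition: u' = (u − v)/(1 − uv/c²)
= (0.9995 − 0.970)/(1 − 0.9995×0.970) = 0.02950/0.0304850 = 0.9677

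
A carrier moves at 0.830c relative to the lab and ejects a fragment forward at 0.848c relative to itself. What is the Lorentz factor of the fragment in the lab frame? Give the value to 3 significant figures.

γ ≈ 5.76

u_lab = (0.848 + 0.830)/(1 + 0.848×0.830) = 1.678/1.70384 = 0.984834
γ = 1/√(1 − 0.984834²) = 5.76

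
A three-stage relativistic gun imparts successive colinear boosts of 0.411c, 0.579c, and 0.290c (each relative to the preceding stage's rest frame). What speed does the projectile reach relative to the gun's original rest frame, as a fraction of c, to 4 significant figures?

Compose boost 2: (0.579 + 0.411)/(1 + 0.579×0.411) = 0.9900/1.23797 = 0.799697
Compose boost 3: (0.290 + 0.799697)/(1 + 0.290×0.799697) = 1.08970/1.23191 = 0.8846

u ≈ 0.8846c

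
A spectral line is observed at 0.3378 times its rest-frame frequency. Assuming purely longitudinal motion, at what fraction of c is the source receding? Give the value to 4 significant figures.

f_obs/f_src = √((1−β)/(1+β)) = 0.3378  ⇒  (1−β)/(1+β) = 0.114109
β = |1 − D²|/(1 + D²) = |1 − 0.114109|/(1 + 0.114109) = 0.7952

β ≈ 0.7952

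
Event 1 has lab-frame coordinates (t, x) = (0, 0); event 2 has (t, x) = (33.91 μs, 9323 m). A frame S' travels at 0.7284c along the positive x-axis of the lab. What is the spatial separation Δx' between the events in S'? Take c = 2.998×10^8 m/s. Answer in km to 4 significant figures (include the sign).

γ = 1/√(1 − 0.7284²) = 1.45953
Δx' = γ(Δx − vΔt) = 1.45953 × (9323 m − 0.7284×(2.998×10^8 m/s)×33.91×10^-6 s)
= 1.45953 × (1917.93 m) = 2.799 km

Δx' ≈ 2.799 km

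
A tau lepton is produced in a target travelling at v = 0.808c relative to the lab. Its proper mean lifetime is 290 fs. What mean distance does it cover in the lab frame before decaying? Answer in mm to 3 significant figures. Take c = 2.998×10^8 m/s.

d ≈ 0.119 mm

γ = 1/√(1 − 0.808²) = 1.6973
Dilated lifetime: Δt = γτ₀ = 1.6973 × 290 fs = 492.21 fs
d = vΔt = 0.808c × 492.21 fs = 2.4224×10^8 m/s × 4.9221×10^-13 s = 0.119 mm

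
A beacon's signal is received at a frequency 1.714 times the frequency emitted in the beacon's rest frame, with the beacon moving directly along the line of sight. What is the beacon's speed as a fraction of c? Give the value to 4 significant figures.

f_obs/f_src = √((1+β)/(1−β)) = 1.714  ⇒  (1+β)/(1−β) = 2.93780
β = |1 − D²|/(1 + D²) = |1 − 2.93780|/(1 + 2.93780) = 0.4921

β ≈ 0.4921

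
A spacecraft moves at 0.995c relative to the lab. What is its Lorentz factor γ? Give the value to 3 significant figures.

γ ≈ 10.0

γ = 1/√(1 − β²) = 1/√(1 − 0.995²) = 1/√(0.0099750) = 10.0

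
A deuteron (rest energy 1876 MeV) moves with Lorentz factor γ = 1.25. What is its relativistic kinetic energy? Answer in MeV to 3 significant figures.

γ = 1.25 (given)
K = (γ − 1)m₀c² = (1.25 − 1) × 1876 MeV = 0.25000 × 1876 MeV = 469 MeV

K ≈ 469 MeV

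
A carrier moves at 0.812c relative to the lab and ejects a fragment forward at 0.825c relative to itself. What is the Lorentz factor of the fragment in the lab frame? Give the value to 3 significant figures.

u_lab = (0.825 + 0.812)/(1 + 0.825×0.812) = 1.637/1.66990 = 0.980298
γ = 1/√(1 − 0.980298²) = 5.06

γ ≈ 5.06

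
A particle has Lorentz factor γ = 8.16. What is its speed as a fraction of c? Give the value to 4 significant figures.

β = √(1 − 1/γ²) = √(1 − 1/8.16²) = √(0.984982) = 0.9925

β ≈ 0.9925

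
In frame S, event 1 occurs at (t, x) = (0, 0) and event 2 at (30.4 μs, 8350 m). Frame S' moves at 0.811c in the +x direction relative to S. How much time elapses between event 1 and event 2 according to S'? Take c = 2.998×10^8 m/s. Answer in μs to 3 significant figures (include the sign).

Δt' ≈ 13.4 μs

γ = 1/√(1 − 0.811²) = 1.7093
Δt' = γ(Δt − vΔx/c²) = 1.7093 × (30.4 μs − 0.811×8350 m / (2.998×10^8 m/s))
= 1.7093 × (7.8121 μs) = 13.4 μs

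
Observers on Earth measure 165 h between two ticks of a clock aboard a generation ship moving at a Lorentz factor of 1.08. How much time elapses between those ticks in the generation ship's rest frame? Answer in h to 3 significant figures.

τ₀ ≈ 153 h

γ = 1.08 (given)
Proper time: τ₀ = Δt/γ = 165/1.08 = 153 h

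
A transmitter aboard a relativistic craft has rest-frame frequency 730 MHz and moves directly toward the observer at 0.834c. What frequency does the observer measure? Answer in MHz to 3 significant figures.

Relativistic Doppler: f_obs = f_src √((1+β)/(1−β))
= 730 × √(1.8340/0.16600) = 730 × 3.3239 = 2430 MHz

f_obs ≈ 2430 MHz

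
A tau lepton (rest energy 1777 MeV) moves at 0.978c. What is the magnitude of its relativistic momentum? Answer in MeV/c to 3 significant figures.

p ≈ 8330 MeV/c

γ = 1/√(1 − 0.978²) = 4.7938
p = γβm₀c = 4.7938 × 0.978 × 1777 MeV/c = 8330 MeV/c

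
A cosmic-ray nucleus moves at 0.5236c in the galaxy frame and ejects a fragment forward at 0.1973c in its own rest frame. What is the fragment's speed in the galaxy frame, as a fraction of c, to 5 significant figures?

u ≈ 0.65340c

Compose boost 2: (0.1973 + 0.5236)/(1 + 0.1973×0.5236) = 0.72090/1.103306 = 0.65340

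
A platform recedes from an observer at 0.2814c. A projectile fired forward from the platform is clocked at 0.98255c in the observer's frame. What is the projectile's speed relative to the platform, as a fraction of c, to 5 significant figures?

u' ≈ 0.96909c

Inverse velocity addition: u' = (u − v)/(1 − uv/c²)
= (0.98255 − 0.2814)/(1 − 0.98255×0.2814) = 0.70115/0.7235104 = 0.96909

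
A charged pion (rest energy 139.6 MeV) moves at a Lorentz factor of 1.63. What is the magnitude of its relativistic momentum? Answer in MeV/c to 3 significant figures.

p ≈ 180 MeV/c

β = √(1 − 1/γ²) = √(1 − 1/1.63²) = 0.78970
p = γβm₀c = 1.63 × 0.78970 × 139.6 MeV/c = 180 MeV/c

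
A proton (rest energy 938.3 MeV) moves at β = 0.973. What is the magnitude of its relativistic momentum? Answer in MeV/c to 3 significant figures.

γ = 1/√(1 − 0.973²) = 4.3327
p = γβm₀c = 4.3327 × 0.973 × 938.3 MeV/c = 3960 MeV/c

p ≈ 3960 MeV/c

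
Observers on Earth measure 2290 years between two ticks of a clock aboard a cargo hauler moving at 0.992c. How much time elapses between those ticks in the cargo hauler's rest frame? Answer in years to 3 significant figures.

τ₀ ≈ 289 years

γ = 1/√(1 − 0.992²) = 7.9216
Proper time: τ₀ = Δt/γ = 2290/7.9216 = 289 years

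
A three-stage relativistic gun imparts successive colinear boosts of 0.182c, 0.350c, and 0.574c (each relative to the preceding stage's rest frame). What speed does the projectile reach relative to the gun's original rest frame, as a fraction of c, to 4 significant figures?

Compose boost 2: (0.350 + 0.182)/(1 + 0.350×0.182) = 0.5320/1.06370 = 0.500141
Compose boost 3: (0.574 + 0.500141)/(1 + 0.574×0.500141) = 1.07414/1.28708 = 0.8346

u ≈ 0.8346c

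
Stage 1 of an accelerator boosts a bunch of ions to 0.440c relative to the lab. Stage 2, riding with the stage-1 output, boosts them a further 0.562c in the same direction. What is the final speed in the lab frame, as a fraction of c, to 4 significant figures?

Compose boost 2: (0.562 + 0.440)/(1 + 0.562×0.440) = 1.002/1.24728 = 0.8033

u ≈ 0.8033c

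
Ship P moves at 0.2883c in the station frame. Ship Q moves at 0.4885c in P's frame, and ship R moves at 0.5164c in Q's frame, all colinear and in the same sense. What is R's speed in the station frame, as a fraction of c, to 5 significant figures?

u ≈ 0.88583c

Compose boost 2: (0.4885 + 0.2883)/(1 + 0.4885×0.2883) = 0.77680/1.140835 = 0.6809050
Compose boost 3: (0.5164 + 0.6809050)/(1 + 0.5164×0.6809050) = 1.197305/1.351619 = 0.88583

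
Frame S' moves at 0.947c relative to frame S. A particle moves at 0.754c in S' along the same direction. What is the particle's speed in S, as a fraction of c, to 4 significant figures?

Relativistic velocity addition: u = (u' + v)/(1 + u'v/c²)
= (0.754 + 0.947)/(1 + 0.754×0.947) = 1.701/1.71404 = 0.9924

u ≈ 0.9924c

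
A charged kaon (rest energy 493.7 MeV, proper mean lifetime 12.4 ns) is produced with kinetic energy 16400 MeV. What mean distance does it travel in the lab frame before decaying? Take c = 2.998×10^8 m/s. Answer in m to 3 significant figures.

γ = 1 + K/(m₀c²) = 1 + 16400/493.7 = 34.219
β = √(1 − 1/γ²) = 0.99957
Dilated lifetime: γτ₀ = 34.219 × 12.4 ns = 424.31 ns
d = βc·γτ₀ = 0.99957 × (2.998×10^8 m/s) × 4.2431×10^-7 s = 127 m

d ≈ 127 m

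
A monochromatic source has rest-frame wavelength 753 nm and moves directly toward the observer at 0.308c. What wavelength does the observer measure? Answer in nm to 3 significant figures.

Relativistic Doppler: λ_obs = λ_src √((1−β)/(1+β))
= 753 × √(0.69200/1.3080) = 753 × 0.72736 = 548 nm

λ_obs ≈ 548 nm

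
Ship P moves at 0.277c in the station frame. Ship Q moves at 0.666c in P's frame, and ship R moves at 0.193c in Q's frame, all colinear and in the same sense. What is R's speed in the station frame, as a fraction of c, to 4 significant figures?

Compose boost 2: (0.666 + 0.277)/(1 + 0.666×0.277) = 0.9430/1.18448 = 0.796129
Compose boost 3: (0.193 + 0.796129)/(1 + 0.193×0.796129) = 0.989129/1.15365 = 0.8574

u ≈ 0.8574c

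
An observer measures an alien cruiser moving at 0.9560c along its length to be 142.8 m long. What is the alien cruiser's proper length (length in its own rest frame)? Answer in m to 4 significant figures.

γ = 1/√(1 − 0.9560²) = 3.40870
L₀ = γL = 3.40870 × 142.8 = 486.8 m

L₀ ≈ 486.8 m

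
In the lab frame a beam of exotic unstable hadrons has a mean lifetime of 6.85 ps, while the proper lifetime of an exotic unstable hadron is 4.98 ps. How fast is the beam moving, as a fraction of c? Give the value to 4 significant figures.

β ≈ 0.6866

γ = Δt/τ₀ = 6.85/4.98 = 1.37550
β = √(1 − 1/γ²) = √(1 − 1/1.37550²) = 0.6866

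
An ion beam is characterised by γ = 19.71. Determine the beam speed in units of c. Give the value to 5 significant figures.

β ≈ 0.99871

β = √(1 − 1/γ²) = √(1 − 1/19.71²) = √(0.9974259) = 0.99871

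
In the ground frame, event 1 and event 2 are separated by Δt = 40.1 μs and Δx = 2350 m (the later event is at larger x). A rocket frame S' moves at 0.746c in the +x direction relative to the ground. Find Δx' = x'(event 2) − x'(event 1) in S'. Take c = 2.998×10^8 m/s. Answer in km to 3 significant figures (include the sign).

Δx' ≈ -9.94 km

γ = 1/√(1 − 0.746²) = 1.5016
Δx' = γ(Δx − vΔt) = 1.5016 × (2350 m − 0.746×(2.998×10^8 m/s)×40.1×10^-6 s)
= 1.5016 × (-6618.4 m) = -9.94 km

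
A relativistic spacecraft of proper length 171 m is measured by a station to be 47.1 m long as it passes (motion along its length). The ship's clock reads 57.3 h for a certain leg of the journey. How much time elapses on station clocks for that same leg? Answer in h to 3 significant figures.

Δt ≈ 208 h

Length contraction ⇒ γ = L₀/L = 171/47.1 = 3.6306
Time dilation: Δt = γτ₀ = 3.6306 × 57.3 h = 208 h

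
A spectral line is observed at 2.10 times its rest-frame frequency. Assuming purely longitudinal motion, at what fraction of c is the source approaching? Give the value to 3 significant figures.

β ≈ 0.630

f_obs/f_src = √((1+β)/(1−β)) = 2.10  ⇒  (1+β)/(1−β) = 4.4100
β = |1 − D²|/(1 + D²) = |1 − 4.4100|/(1 + 4.4100) = 0.630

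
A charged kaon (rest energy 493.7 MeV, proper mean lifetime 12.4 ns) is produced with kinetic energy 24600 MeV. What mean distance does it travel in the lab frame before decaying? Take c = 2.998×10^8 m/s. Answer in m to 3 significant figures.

γ = 1 + K/(m₀c²) = 1 + 24600/493.7 = 50.828
β = √(1 − 1/γ²) = 0.99981
Dilated lifetime: γτ₀ = 50.828 × 12.4 ns = 630.27 ns
d = βc·γτ₀ = 0.99981 × (2.998×10^8 m/s) × 6.3027×10^-7 s = 189 m

d ≈ 189 m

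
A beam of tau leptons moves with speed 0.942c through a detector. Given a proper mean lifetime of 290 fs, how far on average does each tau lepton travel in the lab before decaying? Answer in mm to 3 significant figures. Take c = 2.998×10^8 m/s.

d ≈ 0.244 mm

γ = 1/√(1 − 0.942²) = 2.9796
Dilated lifetime: Δt = γτ₀ = 2.9796 × 290 fs = 864.09 fs
d = vΔt = 0.942c × 864.09 fs = 2.8241×10^8 m/s × 8.6409×10^-13 s = 0.244 mm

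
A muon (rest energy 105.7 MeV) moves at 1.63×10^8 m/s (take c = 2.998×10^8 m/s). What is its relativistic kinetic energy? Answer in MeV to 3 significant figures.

β = v/c = 1.63×10^8 / 2.998×10^8 = 0.54370
γ = 1/√(1 − 0.54370²) = 1.1915
K = (γ − 1)m₀c² = (1.1915 − 1) × 105.7 MeV = 0.19149 × 105.7 MeV = 20.2 MeV

K ≈ 20.2 MeV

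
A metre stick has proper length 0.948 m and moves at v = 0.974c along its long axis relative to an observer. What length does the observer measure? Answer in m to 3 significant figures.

L ≈ 0.215 m

γ = 1/√(1 − 0.974²) = 4.4141
Length contraction: L = L₀/γ = 0.948/4.4141 = 0.215 m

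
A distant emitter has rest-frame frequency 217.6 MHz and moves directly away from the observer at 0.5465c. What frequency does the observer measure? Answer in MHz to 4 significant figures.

f_obs ≈ 117.8 MHz

Relativistic Doppler: f_obs = f_src √((1−β)/(1+β))
= 217.6 × √(0.453500/1.54650) = 217.6 × 0.541519 = 117.8 MHz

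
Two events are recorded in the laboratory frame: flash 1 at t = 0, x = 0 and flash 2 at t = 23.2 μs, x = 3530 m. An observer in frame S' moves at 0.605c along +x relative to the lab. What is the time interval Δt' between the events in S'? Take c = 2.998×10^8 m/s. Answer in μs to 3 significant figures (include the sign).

Δt' ≈ 20.2 μs

γ = 1/√(1 − 0.605²) = 1.2559
Δt' = γ(Δt − vΔx/c²) = 1.2559 × (23.2 μs − 0.605×3530 m / (2.998×10^8 m/s))
= 1.2559 × (16.076 μs) = 20.2 μs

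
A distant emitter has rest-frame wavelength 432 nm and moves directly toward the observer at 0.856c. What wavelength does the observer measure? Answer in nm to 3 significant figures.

Relativistic Doppler: λ_obs = λ_src √((1−β)/(1+β))
= 432 × √(0.14400/1.8560) = 432 × 0.27854 = 120 nm

λ_obs ≈ 120 nm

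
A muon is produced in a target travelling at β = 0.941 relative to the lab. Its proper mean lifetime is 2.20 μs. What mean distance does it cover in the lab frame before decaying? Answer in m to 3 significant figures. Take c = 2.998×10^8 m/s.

d ≈ 1830 m

γ = 1/√(1 − 0.941²) = 2.9550
Dilated lifetime: Δt = γτ₀ = 2.9550 × 2.20 μs = 6.5011 μs
d = vΔt = 0.941c × 6.5011 μs = 2.8211×10^8 m/s × 6.5011×10^-6 s = 1830 m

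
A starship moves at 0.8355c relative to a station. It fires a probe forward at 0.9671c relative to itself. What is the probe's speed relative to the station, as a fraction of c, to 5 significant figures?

Relativistic velocity addition: u = (u' + v)/(1 + u'v/c²)
= (0.9671 + 0.8355)/(1 + 0.9671×0.8355) = 1.8026/1.808012 = 0.99701

u ≈ 0.99701c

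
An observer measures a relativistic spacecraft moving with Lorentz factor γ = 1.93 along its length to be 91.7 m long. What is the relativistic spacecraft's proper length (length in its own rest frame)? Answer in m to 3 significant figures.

γ = 1.93 (given)
L₀ = γL = 1.93 × 91.7 = 177 m

L₀ ≈ 177 m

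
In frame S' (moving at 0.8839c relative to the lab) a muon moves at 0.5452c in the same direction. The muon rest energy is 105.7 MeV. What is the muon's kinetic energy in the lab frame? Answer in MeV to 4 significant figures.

u_lab = (0.5452 + 0.8839)/(1 + 0.5452×0.8839) = 0.9643686
γ = 1/√(1 − 0.9643686²) = 3.77983
K = (γ − 1)m₀c² = (3.77983 − 1) × 105.7 = 2.77983 × 105.7 = 293.8 MeV

K ≈ 293.8 MeV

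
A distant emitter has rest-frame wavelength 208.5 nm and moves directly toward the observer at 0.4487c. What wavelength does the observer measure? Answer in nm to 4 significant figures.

Relativistic Doppler: λ_obs = λ_src √((1−β)/(1+β))
= 208.5 × √(0.551300/1.44870) = 208.5 × 0.616886 = 128.6 nm

λ_obs ≈ 128.6 nm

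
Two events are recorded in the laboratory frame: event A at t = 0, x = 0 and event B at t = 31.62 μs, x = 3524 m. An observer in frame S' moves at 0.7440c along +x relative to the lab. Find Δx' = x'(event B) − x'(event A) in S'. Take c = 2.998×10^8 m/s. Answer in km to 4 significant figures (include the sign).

Δx' ≈ -5.281 km

γ = 1/√(1 − 0.7440²) = 1.49660
Δx' = γ(Δx − vΔt) = 1.49660 × (3524 m − 0.7440×(2.998×10^8 m/s)×31.62×10^-6 s)
= 1.49660 × (-3528.88 m) = -5.281 km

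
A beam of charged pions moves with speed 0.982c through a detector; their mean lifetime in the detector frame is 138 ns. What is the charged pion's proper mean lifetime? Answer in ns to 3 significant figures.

γ = 1/√(1 − 0.982²) = 5.2943
Proper time: τ₀ = Δt/γ = 138/5.2943 = 26.1 ns

τ₀ ≈ 26.1 ns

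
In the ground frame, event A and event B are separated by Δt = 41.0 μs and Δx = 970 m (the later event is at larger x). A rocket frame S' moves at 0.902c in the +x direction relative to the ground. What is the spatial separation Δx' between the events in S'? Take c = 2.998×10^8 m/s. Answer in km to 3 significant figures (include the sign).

γ = 1/√(1 − 0.902²) = 2.3162
Δx' = γ(Δx − vΔt) = 2.3162 × (970 m − 0.902×(2.998×10^8 m/s)×41.0×10^-6 s)
= 2.3162 × (-10117 m) = -23.4 km

Δx' ≈ -23.4 km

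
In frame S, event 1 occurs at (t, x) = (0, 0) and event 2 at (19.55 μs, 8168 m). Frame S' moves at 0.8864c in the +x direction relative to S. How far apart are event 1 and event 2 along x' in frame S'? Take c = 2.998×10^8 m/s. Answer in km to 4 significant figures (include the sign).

Δx' ≈ 6.422 km

γ = 1/√(1 − 0.8864²) = 2.16020
Δx' = γ(Δx − vΔt) = 2.16020 × (8168 m − 0.8864×(2.998×10^8 m/s)×19.55×10^-6 s)
= 2.16020 × (2972.73 m) = 6.422 km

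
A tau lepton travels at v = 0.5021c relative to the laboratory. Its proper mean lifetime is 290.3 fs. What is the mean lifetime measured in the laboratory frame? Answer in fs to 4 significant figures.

γ = 1/√(1 − 0.5021²) = 1.15632
Time dilation: Δt = γτ₀ = 1.15632 × 290.3 fs = 335.7 fs

Δt ≈ 335.7 fs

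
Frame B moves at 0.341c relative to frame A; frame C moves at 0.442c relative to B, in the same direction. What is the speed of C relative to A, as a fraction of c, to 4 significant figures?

u ≈ 0.6804c

Compose boost 2: (0.442 + 0.341)/(1 + 0.442×0.341) = 0.7830/1.15072 = 0.6804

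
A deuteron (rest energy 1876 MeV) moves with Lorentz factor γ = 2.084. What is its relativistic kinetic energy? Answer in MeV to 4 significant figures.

K ≈ 2034 MeV

γ = 2.084 (given)
K = (γ − 1)m₀c² = (2.084 − 1) × 1876 MeV = 1.08400 × 1876 MeV = 2034 MeV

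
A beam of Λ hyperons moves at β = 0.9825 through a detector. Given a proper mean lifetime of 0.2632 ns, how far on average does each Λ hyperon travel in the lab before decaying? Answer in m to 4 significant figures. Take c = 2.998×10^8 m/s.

γ = 1/√(1 − 0.9825²) = 5.36876
Dilated lifetime: Δt = γτ₀ = 5.36876 × 0.2632 ns = 1.41306 ns
d = vΔt = 0.9825c × 1.41306 ns = 2.94554×10^8 m/s × 1.41306×10^-9 s = 0.4162 m

d ≈ 0.4162 m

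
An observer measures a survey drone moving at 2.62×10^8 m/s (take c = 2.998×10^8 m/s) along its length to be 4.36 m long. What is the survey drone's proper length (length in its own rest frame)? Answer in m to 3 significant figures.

L₀ ≈ 8.97 m

β = v/c = 2.62×10^8 / 2.998×10^8 = 0.87392
γ = 1/√(1 − 0.87392²) = 2.0573
L₀ = γL = 2.0573 × 4.36 = 8.97 m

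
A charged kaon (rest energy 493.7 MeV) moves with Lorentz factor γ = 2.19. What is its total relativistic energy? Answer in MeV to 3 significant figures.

E ≈ 1080 MeV

γ = 2.19 (given)
E = γm₀c² = 2.19 × 493.7 MeV = 1080 MeV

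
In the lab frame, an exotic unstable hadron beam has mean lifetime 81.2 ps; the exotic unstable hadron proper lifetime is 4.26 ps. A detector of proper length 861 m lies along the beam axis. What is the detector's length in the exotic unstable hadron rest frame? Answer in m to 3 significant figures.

Time dilation ⇒ γ = Δt/τ₀ = 81.2/4.26 = 19.061
Length contraction: L = L₀/γ = 861/19.061 = 45.2 m

L ≈ 45.2 m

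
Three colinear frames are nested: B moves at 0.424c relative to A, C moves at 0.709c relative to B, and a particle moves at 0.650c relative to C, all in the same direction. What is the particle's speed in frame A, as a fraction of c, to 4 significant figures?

u ≈ 0.9712c

Compose boost 2: (0.709 + 0.424)/(1 + 0.709×0.424) = 1.133/1.30062 = 0.871126
Compose boost 3: (0.650 + 0.871126)/(1 + 0.650×0.871126) = 1.52113/1.56623 = 0.9712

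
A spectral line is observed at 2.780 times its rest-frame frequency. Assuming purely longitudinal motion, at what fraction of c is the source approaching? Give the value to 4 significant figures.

f_obs/f_src = √((1+β)/(1−β)) = 2.780  ⇒  (1+β)/(1−β) = 7.72840
β = |1 − D²|/(1 + D²) = |1 − 7.72840|/(1 + 7.72840) = 0.7709

β ≈ 0.7709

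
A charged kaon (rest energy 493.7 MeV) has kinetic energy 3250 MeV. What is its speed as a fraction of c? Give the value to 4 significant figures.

β ≈ 0.9913

γ = 1 + K/(m₀c²) = 1 + 3250/493.7 = 7.58295
β = √(1 − 1/γ²) = 0.9913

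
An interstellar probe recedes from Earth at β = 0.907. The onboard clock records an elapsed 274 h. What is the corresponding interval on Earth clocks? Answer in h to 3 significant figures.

γ = 1/√(1 − 0.907²) = 2.3746
Time dilation: Δt = γτ₀ = 2.3746 × 274 h = 651 h

Δt ≈ 651 h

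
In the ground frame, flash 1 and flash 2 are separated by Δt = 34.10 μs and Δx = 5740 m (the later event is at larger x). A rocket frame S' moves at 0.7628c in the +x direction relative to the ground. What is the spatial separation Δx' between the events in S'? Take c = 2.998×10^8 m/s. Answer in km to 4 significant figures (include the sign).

γ = 1/√(1 − 0.7628²) = 1.54647
Δx' = γ(Δx − vΔt) = 1.54647 × (5740 m − 0.7628×(2.998×10^8 m/s)×34.10×10^-6 s)
= 1.54647 × (-2058.24 m) = -3.183 km

Δx' ≈ -3.183 km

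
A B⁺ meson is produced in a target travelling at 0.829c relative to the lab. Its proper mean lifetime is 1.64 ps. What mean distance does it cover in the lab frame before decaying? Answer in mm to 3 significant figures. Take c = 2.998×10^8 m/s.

d ≈ 0.729 mm

γ = 1/√(1 − 0.829²) = 1.7881
Dilated lifetime: Δt = γτ₀ = 1.7881 × 1.64 ps = 2.9325 ps
d = vΔt = 0.829c × 2.9325 ps = 2.4853×10^8 m/s × 2.9325×10^-12 s = 0.729 mm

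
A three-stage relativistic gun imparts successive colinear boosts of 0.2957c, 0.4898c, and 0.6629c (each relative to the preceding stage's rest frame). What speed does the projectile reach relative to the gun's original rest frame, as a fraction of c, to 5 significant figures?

u ≈ 0.92727c

Compose boost 2: (0.4898 + 0.2957)/(1 + 0.4898×0.2957) = 0.78550/1.144834 = 0.6861258
Compose boost 3: (0.6629 + 0.6861258)/(1 + 0.6629×0.6861258) = 1.349026/1.454833 = 0.92727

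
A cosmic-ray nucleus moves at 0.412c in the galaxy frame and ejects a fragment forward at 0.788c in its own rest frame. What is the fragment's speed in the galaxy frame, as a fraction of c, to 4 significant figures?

u ≈ 0.9059c

Compose boost 2: (0.788 + 0.412)/(1 + 0.788×0.412) = 1.200/1.32466 = 0.9059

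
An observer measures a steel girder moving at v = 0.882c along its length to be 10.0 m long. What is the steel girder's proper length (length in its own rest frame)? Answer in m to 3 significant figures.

L₀ ≈ 21.2 m

γ = 1/√(1 − 0.882²) = 2.1220
L₀ = γL = 2.1220 × 10.0 = 21.2 m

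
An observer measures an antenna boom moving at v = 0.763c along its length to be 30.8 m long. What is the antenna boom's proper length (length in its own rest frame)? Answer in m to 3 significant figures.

L₀ ≈ 47.6 m

γ = 1/√(1 − 0.763²) = 1.5470
L₀ = γL = 1.5470 × 30.8 = 47.6 m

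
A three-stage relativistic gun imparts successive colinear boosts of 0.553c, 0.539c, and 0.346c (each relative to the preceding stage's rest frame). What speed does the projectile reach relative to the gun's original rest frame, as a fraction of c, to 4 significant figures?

u ≈ 0.9196c

Compose boost 2: (0.539 + 0.553)/(1 + 0.539×0.553) = 1.092/1.29807 = 0.841251
Compose boost 3: (0.346 + 0.841251)/(1 + 0.346×0.841251) = 1.18725/1.29107 = 0.9196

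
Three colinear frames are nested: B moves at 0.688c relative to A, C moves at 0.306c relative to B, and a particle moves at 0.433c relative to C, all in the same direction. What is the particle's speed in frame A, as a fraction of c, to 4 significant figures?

Compose boost 2: (0.306 + 0.688)/(1 + 0.306×0.688) = 0.9940/1.21053 = 0.821129
Compose boost 3: (0.433 + 0.821129)/(1 + 0.433×0.821129) = 1.25413/1.35555 = 0.9252

u ≈ 0.9252c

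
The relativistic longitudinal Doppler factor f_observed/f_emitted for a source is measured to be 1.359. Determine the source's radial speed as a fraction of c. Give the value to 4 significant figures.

f_obs/f_src = √((1+β)/(1−β)) = 1.359  ⇒  (1+β)/(1−β) = 1.84688
β = |1 − D²|/(1 + D²) = |1 − 1.84688|/(1 + 1.84688) = 0.2975

β ≈ 0.2975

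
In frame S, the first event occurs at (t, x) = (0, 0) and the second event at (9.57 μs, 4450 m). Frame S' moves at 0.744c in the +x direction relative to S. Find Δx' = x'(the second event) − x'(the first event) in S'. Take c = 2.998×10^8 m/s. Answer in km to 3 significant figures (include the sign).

Δx' ≈ 3.47 km

γ = 1/√(1 − 0.744²) = 1.4966
Δx' = γ(Δx − vΔt) = 1.4966 × (4450 m − 0.744×(2.998×10^8 m/s)×9.57×10^-6 s)
= 1.4966 × (2315.4 m) = 3.47 km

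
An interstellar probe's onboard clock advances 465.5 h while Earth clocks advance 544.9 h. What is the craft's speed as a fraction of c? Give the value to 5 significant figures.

β ≈ 0.51980

γ = Δt/τ₀ = 544.9/465.5 = 1.170569
β = √(1 − 1/γ²) = √(1 − 1/1.170569²) = 0.51980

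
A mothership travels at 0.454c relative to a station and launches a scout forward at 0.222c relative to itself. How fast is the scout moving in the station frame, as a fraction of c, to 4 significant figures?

Compose boost 2: (0.222 + 0.454)/(1 + 0.222×0.454) = 0.6760/1.10079 = 0.6141

u ≈ 0.6141c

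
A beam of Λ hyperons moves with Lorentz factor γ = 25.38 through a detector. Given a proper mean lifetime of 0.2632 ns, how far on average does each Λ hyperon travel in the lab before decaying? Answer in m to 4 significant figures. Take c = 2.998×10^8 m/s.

β = √(1 − 1/γ²) = √(1 − 1/25.38²) = 0.999223
Dilated lifetime: Δt = γτ₀ = 25.38 × 0.2632 ns = 6.68002 ns
d = vΔt = 0.999223c × 6.68002 ns = 2.99567×10^8 m/s × 6.68002×10^-9 s = 2.001 m

d ≈ 2.001 m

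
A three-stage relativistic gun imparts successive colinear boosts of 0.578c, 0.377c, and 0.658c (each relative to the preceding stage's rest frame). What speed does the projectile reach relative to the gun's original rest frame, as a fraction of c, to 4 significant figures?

Compose boost 2: (0.377 + 0.578)/(1 + 0.377×0.578) = 0.9550/1.21791 = 0.784133
Compose boost 3: (0.658 + 0.784133)/(1 + 0.658×0.784133) = 1.44213/1.51596 = 0.9513

u ≈ 0.9513c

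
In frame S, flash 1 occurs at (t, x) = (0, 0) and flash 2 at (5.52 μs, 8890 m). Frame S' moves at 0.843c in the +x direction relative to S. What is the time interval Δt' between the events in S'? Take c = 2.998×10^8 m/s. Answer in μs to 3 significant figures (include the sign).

γ = 1/√(1 − 0.843²) = 1.8590
Δt' = γ(Δt − vΔx/c²) = 1.8590 × (5.52 μs − 0.843×8890 m / (2.998×10^8 m/s))
= 1.8590 × (-19.478 μs) = -36.2 μs

Δt' ≈ -36.2 μs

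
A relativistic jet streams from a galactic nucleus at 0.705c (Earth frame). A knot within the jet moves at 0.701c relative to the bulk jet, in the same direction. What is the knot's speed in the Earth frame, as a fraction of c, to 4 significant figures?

u ≈ 0.9410c

Relativistic velocity addition: u = (u' + v)/(1 + u'v/c²)
= (0.701 + 0.705)/(1 + 0.701×0.705) = 1.406/1.49421 = 0.9410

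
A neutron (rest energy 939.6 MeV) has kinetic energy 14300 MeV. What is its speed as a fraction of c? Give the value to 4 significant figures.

β ≈ 0.9981

γ = 1 + K/(m₀c²) = 1 + 14300/939.6 = 16.2192
β = √(1 − 1/γ²) = 0.9981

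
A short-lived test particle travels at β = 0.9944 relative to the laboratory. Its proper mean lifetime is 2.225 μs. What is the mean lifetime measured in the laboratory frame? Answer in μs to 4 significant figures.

γ = 1/√(1 − 0.9944²) = 9.46237
Time dilation: Δt = γτ₀ = 9.46237 × 2.225 μs = 21.05 μs

Δt ≈ 21.05 μs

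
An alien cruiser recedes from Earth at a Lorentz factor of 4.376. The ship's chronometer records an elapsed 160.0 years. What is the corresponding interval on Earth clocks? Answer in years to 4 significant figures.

γ = 4.376 (given)
Time dilation: Δt = γτ₀ = 4.376 × 160.0 years = 700.2 years

Δt ≈ 700.2 years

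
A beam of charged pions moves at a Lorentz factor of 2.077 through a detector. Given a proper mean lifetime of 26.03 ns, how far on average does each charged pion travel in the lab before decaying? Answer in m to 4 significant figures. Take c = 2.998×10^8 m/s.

d ≈ 14.21 m

β = √(1 − 1/γ²) = √(1 − 1/2.077²) = 0.876466
Dilated lifetime: Δt = γτ₀ = 2.077 × 26.03 ns = 54.0643 ns
d = vΔt = 0.876466c × 54.0643 ns = 2.62765×10^8 m/s × 5.40643×10^-8 s = 14.21 m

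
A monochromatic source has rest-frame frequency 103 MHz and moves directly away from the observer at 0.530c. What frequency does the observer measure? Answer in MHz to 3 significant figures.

Relativistic Doppler: f_obs = f_src √((1−β)/(1+β))
= 103 × √(0.47000/1.5300) = 103 × 0.55425 = 57.1 MHz

f_obs ≈ 57.1 MHz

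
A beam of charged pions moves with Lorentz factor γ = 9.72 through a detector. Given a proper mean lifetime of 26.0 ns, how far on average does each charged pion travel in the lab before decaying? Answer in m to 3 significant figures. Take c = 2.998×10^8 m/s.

d ≈ 75.4 m

β = √(1 − 1/γ²) = √(1 − 1/9.72²) = 0.99469
Dilated lifetime: Δt = γτ₀ = 9.72 × 26.0 ns = 252.72 ns
d = vΔt = 0.99469c × 252.72 ns = 2.9821×10^8 m/s × 2.5272×10^-7 s = 75.4 m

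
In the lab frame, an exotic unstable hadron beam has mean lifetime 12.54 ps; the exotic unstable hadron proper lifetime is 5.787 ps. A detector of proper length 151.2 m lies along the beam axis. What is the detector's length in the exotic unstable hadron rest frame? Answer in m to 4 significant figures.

L ≈ 69.78 m

Time dilation ⇒ γ = Δt/τ₀ = 12.54/5.787 = 2.16693
Length contraction: L = L₀/γ = 151.2/2.16693 = 69.78 m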